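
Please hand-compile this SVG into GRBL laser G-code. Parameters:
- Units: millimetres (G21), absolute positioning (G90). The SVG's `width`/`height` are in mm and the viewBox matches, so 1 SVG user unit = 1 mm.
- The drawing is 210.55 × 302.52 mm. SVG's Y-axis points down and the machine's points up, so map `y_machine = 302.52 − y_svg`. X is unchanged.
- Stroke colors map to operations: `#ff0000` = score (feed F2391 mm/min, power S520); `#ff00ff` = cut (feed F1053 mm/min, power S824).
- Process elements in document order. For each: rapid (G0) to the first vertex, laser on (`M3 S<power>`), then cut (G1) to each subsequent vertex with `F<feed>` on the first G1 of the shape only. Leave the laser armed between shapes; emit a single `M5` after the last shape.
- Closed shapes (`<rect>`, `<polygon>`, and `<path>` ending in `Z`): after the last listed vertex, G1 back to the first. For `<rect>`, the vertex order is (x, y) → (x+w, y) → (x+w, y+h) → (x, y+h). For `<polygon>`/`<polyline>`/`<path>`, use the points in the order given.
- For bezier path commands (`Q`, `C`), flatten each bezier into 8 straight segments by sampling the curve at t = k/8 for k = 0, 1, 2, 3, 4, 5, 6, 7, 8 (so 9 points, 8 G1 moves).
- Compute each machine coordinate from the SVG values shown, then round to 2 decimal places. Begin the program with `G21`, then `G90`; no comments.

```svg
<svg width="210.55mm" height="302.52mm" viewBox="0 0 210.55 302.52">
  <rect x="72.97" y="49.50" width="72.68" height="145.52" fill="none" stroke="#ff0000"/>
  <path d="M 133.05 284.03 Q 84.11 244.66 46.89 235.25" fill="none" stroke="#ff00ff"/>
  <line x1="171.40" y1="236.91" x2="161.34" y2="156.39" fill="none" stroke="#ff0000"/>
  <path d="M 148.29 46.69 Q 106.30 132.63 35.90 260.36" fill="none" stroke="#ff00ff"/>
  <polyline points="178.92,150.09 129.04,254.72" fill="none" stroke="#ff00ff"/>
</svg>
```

viewBox `0 0 210.55 302.52` with mm width/height → 1 unit = 1 mm. Flip: y_m = 302.52 − y_svg.

**Shape 1** — `<rect>` rectangle, stroke `#ff0000` → score (S520, F2391). Machine vertices: (72.97,253.02) → (145.65,253.02) → (145.65,107.50) → (72.97,107.50) → (72.97,253.02). Closed: final G1 returns to the first vertex.

**Shape 2** — `<path>` quadratic bezier, stroke `#ff00ff` → cut (S824, F1053). Control points (SVG): P0=(133.05,284.03), P1=(84.11,244.66), P2=(46.89,235.25); sampled at t=k/8. Machine vertices: (133.05,18.49) → (121.00,27.86) → (109.31,36.30) → (97.99,43.80) → (87.04,50.37) → (76.45,56.00) → (66.23,60.69) → (56.38,64.45) → (46.89,67.27). Open path.

**Shape 3** — `<line>` line segment, stroke `#ff0000` → score (S520, F2391). Machine vertices: (171.40,65.61) → (161.34,146.13). Open path.

**Shape 4** — `<path>` quadratic bezier, stroke `#ff00ff` → cut (S824, F1053). Control points (SVG): P0=(148.29,46.69), P1=(106.30,132.63), P2=(35.90,260.36); sampled at t=k/8. Machine vertices: (148.29,255.83) → (137.35,233.69) → (125.52,210.25) → (112.80,185.50) → (99.20,159.44) → (84.70,132.08) → (69.32,103.41) → (53.06,73.44) → (35.90,42.16). Open path.

**Shape 5** — `<polyline>` line segment, stroke `#ff00ff` → cut (S824, F1053). Machine vertices: (178.92,152.43) → (129.04,47.80). Open path.

G21
G90
G0 X72.97 Y253.02
M3 S520
G1 X145.65 Y253.02 F2391
G1 X145.65 Y107.50
G1 X72.97 Y107.50
G1 X72.97 Y253.02
G0 X133.05 Y18.49
M3 S824
G1 X121.00 Y27.86 F1053
G1 X109.31 Y36.30
G1 X97.99 Y43.80
G1 X87.04 Y50.37
G1 X76.45 Y56.00
G1 X66.23 Y60.69
G1 X56.38 Y64.45
G1 X46.89 Y67.27
G0 X171.40 Y65.61
M3 S520
G1 X161.34 Y146.13 F2391
G0 X148.29 Y255.83
M3 S824
G1 X137.35 Y233.69 F1053
G1 X125.52 Y210.25
G1 X112.80 Y185.50
G1 X99.20 Y159.44
G1 X84.70 Y132.08
G1 X69.32 Y103.41
G1 X53.06 Y73.44
G1 X35.90 Y42.16
G0 X178.92 Y152.43
M3 S824
G1 X129.04 Y47.80 F1053
M5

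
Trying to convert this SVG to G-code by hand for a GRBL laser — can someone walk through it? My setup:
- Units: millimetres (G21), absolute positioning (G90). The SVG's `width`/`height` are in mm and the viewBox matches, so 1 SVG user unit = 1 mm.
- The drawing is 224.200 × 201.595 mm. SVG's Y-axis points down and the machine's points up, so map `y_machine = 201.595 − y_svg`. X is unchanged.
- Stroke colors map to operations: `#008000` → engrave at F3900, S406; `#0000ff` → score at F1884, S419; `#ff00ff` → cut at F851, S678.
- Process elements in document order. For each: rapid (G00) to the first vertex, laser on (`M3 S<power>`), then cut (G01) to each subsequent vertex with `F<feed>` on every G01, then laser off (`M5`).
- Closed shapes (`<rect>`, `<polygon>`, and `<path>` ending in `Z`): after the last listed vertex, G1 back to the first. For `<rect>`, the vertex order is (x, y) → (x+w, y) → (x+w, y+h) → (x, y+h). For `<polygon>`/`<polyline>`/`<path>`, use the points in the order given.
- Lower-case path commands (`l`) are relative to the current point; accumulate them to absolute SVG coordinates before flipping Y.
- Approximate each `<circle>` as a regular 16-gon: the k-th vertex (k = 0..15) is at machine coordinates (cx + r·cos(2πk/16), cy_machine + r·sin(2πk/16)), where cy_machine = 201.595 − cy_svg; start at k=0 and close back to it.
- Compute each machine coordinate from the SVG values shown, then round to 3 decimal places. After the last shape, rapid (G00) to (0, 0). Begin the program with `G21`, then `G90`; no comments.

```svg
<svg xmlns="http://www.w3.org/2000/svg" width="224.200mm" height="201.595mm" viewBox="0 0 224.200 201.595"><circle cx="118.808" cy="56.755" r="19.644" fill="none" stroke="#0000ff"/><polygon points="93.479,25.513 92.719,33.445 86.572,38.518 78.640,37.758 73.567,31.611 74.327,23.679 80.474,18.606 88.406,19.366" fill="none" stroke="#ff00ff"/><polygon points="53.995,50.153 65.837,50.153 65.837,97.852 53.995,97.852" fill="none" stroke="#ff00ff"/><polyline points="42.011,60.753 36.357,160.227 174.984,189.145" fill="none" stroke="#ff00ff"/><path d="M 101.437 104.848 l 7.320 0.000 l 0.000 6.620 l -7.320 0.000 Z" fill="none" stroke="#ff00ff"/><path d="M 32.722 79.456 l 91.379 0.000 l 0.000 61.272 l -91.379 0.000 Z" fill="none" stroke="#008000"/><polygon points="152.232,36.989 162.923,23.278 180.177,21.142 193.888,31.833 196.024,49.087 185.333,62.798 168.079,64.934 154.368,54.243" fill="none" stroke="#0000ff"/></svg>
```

1 u = 1 mm; y_m = 201.595 − y.

[1] `<circle>` circle, #0000ff→score S419 F1884: (138.452,144.840) → (136.957,152.357) → (132.698,158.730) → (126.325,162.989) → (118.808,164.484) → (111.291,162.989) → (104.918,158.730) → (100.659,152.357) → (99.164,144.840) → (100.659,137.323) → (104.918,130.950) → (111.291,126.691) → (118.808,125.196) → (126.325,126.691) → (132.698,130.950) → (136.957,137.323) → (138.452,144.840) (closed)

[2] `<polygon>` regular polygon, #ff00ff→cut S678 F851: (93.479,176.082) → (92.719,168.150) → (86.572,163.077) → (78.640,163.837) → (73.567,169.984) → (74.327,177.916) → (80.474,182.989) → (88.406,182.229) → (93.479,176.082) (closed)

[3] `<polygon>` rectangle, #ff00ff→cut S678 F851: (53.995,151.442) → (65.837,151.442) → (65.837,103.743) → (53.995,103.743) → (53.995,151.442) (closed)

[4] `<polyline>` open polyline, #ff00ff→cut S678 F851: (42.011,140.842) → (36.357,41.368) → (174.984,12.450)

[5] `<path>` rectangle, #ff00ff→cut S678 F851: (101.437,96.747) → (108.757,96.747) → (108.757,90.127) → (101.437,90.127) → (101.437,96.747) (closed)

[6] `<path>` rectangle, #008000→engrave S406 F3900: (32.722,122.139) → (124.101,122.139) → (124.101,60.867) → (32.722,60.867) → (32.722,122.139) (closed)

[7] `<polygon>` regular polygon, #0000ff→score S419 F1884: (152.232,164.606) → (162.923,178.317) → (180.177,180.453) → (193.888,169.762) → (196.024,152.508) → (185.333,138.797) → (168.079,136.661) → (154.368,147.352) → (152.232,164.606) (closed)

G21
G90
G00 X138.452 Y144.840
M3 S419
G01 X136.957 Y152.357 F1884
G01 X132.698 Y158.730 F1884
G01 X126.325 Y162.989 F1884
G01 X118.808 Y164.484 F1884
G01 X111.291 Y162.989 F1884
G01 X104.918 Y158.730 F1884
G01 X100.659 Y152.357 F1884
G01 X99.164 Y144.840 F1884
G01 X100.659 Y137.323 F1884
G01 X104.918 Y130.950 F1884
G01 X111.291 Y126.691 F1884
G01 X118.808 Y125.196 F1884
G01 X126.325 Y126.691 F1884
G01 X132.698 Y130.950 F1884
G01 X136.957 Y137.323 F1884
G01 X138.452 Y144.840 F1884
M5
G00 X93.479 Y176.082
M3 S678
G01 X92.719 Y168.150 F851
G01 X86.572 Y163.077 F851
G01 X78.640 Y163.837 F851
G01 X73.567 Y169.984 F851
G01 X74.327 Y177.916 F851
G01 X80.474 Y182.989 F851
G01 X88.406 Y182.229 F851
G01 X93.479 Y176.082 F851
M5
G00 X53.995 Y151.442
M3 S678
G01 X65.837 Y151.442 F851
G01 X65.837 Y103.743 F851
G01 X53.995 Y103.743 F851
G01 X53.995 Y151.442 F851
M5
G00 X42.011 Y140.842
M3 S678
G01 X36.357 Y41.368 F851
G01 X174.984 Y12.450 F851
M5
G00 X101.437 Y96.747
M3 S678
G01 X108.757 Y96.747 F851
G01 X108.757 Y90.127 F851
G01 X101.437 Y90.127 F851
G01 X101.437 Y96.747 F851
M5
G00 X32.722 Y122.139
M3 S406
G01 X124.101 Y122.139 F3900
G01 X124.101 Y60.867 F3900
G01 X32.722 Y60.867 F3900
G01 X32.722 Y122.139 F3900
M5
G00 X152.232 Y164.606
M3 S419
G01 X162.923 Y178.317 F1884
G01 X180.177 Y180.453 F1884
G01 X193.888 Y169.762 F1884
G01 X196.024 Y152.508 F1884
G01 X185.333 Y138.797 F1884
G01 X168.079 Y136.661 F1884
G01 X154.368 Y147.352 F1884
G01 X152.232 Y164.606 F1884
M5
G00 X0.000 Y0.000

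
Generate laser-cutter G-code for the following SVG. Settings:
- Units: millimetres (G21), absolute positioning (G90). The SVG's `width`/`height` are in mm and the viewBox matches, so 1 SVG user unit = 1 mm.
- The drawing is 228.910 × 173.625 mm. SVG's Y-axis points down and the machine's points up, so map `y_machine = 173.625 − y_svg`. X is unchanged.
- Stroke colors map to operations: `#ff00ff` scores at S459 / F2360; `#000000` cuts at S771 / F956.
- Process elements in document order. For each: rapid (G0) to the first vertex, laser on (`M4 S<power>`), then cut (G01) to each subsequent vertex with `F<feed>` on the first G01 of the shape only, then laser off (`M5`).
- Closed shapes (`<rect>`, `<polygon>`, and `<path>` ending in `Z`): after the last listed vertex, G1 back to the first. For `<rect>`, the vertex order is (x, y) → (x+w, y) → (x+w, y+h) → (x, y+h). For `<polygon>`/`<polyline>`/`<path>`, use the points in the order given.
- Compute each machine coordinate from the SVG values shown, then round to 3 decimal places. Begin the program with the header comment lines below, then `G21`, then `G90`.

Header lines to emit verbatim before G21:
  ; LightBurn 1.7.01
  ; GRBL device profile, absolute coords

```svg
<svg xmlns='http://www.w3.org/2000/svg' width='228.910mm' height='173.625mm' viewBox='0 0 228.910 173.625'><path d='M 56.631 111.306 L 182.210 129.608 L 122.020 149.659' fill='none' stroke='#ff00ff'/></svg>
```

viewBox `0 0 228.910 173.625` with mm width/height → 1 unit = 1 mm. Flip: y_m = 173.625 − y_svg.

**Shape 1** — `<path>` open polyline, stroke `#ff00ff` → score (S459, F2360). Machine vertices: (56.631,62.319) → (182.210,44.017) → (122.020,23.966). Open path.

; LightBurn 1.7.01
; GRBL device profile, absolute coords
G21
G90
G0 X56.631 Y62.319
M4 S459
G01 X182.210 Y44.017 F2360
G01 X122.020 Y23.966
M5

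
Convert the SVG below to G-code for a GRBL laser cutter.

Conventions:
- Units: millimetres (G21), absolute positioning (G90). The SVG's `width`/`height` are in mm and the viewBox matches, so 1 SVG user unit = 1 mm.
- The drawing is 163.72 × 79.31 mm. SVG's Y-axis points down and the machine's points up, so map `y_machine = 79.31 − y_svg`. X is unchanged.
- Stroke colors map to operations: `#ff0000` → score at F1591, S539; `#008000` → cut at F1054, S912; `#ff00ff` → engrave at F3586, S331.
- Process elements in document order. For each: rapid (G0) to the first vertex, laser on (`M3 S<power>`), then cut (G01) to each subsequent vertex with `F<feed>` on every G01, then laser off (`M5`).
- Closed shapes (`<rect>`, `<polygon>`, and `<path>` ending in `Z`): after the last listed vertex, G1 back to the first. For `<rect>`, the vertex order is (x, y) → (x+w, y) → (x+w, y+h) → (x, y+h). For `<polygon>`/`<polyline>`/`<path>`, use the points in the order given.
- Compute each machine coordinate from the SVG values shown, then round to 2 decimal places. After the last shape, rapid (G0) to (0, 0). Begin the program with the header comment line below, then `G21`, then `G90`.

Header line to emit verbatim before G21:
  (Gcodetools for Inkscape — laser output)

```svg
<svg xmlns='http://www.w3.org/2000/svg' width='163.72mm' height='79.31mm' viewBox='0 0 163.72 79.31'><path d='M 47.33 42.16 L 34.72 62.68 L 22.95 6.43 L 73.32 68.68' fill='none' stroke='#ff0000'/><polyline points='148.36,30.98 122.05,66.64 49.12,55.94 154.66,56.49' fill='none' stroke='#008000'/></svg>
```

(Gcodetools for Inkscape — laser output)
G21
G90
G0 X47.33 Y37.15
M3 S539
G01 X34.72 Y16.63 F1591
G01 X22.95 Y72.88 F1591
G01 X73.32 Y10.63 F1591
M5
G0 X148.36 Y48.33
M3 S912
G01 X122.05 Y12.67 F1054
G01 X49.12 Y23.37 F1054
G01 X154.66 Y22.82 F1054
M5
G0 X0.00 Y0.00

1 u = 1 mm; y_m = 79.31 − y.

[1] `<path>` open polyline, #ff0000→score S539 F1591: (47.33,37.15) → (34.72,16.63) → (22.95,72.88) → (73.32,10.63)

[2] `<polyline>` open polyline, #008000→cut S912 F1054: (148.36,48.33) → (122.05,12.67) → (49.12,23.37) → (154.66,22.82)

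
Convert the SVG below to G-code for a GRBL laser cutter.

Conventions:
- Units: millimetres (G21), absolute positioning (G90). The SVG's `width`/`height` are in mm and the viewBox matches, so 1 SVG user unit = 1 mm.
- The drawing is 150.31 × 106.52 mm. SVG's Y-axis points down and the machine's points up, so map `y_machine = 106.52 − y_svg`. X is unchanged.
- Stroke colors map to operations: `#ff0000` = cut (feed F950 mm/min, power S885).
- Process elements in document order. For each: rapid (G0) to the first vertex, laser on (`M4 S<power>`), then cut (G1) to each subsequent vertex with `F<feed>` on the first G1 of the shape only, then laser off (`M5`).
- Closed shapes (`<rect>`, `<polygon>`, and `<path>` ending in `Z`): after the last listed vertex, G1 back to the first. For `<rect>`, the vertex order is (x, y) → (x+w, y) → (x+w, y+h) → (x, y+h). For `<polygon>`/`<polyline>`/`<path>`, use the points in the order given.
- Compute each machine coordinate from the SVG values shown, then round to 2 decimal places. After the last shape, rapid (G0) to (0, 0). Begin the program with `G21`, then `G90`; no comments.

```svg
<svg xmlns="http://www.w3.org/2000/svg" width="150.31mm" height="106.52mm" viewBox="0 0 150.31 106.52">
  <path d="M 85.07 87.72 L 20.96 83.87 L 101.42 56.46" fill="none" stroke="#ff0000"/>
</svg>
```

G21
G90
G0 X85.07 Y18.80
M4 S885
G1 X20.96 Y22.65 F950
G1 X101.42 Y50.06
M5
G0 X0.00 Y0.00

1 u = 1 mm; y_m = 106.52 − y.

[1] `<path>` open polyline, #ff0000→cut S885 F950: (85.07,18.80) → (20.96,22.65) → (101.42,50.06)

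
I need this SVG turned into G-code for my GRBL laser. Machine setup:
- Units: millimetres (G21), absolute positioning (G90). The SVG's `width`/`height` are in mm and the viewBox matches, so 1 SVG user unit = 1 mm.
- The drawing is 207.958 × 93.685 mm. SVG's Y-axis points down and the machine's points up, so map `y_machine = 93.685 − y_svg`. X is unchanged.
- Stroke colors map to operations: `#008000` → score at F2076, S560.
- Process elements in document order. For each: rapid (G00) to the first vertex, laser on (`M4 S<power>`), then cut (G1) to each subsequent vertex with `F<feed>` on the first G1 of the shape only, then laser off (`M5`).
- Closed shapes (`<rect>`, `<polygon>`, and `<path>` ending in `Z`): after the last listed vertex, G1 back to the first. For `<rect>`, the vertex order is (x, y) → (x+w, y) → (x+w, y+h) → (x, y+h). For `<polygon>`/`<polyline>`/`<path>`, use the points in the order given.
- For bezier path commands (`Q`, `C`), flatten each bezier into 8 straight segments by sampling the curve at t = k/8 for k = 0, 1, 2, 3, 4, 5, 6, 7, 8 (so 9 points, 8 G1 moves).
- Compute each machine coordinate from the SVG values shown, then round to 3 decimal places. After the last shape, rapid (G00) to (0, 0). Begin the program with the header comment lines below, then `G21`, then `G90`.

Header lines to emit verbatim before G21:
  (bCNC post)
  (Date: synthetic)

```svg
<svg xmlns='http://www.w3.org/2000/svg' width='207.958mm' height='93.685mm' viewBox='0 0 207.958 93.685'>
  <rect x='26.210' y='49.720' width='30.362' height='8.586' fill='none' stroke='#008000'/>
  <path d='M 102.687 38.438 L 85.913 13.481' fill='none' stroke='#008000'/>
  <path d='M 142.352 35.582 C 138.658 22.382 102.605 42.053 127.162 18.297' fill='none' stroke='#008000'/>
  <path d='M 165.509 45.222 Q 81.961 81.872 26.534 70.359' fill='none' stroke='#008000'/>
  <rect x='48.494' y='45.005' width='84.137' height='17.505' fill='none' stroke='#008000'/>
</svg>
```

Since the viewBox matches the mm dimensions, user units are millimetres directly. The only transform is the Y-flip y_m = 93.685 − y_svg.

Shape 1 is a rectangle drawn with `<rect>`. Its stroke #008000 means score at S560, F2076. After flipping Y the toolpath is (26.210,43.965) → (56.572,43.965) → (56.572,35.379) → (26.210,35.379) → (26.210,43.965), returning to the start.

Shape 2 is a line segment drawn with `<path>`. Its stroke #008000 means score at S560, F2076. After flipping Y the toolpath is (102.687,55.247) → (85.913,80.204).

Shape 3 is a cubic bezier drawn with `<path>`. Its stroke #008000 means score at S560, F2076. After flipping Y the toolpath is (142.352,58.103) → (139.632,61.661) → (134.967,63.032) → (129.447,63.109) → (124.163,62.787) → (120.203,62.960) → (118.656,64.521) → (120.613,68.366) → (127.162,75.388).

Shape 4 is a quadratic bezier drawn with `<path>`. Its stroke #008000 means score at S560, F2076. After flipping Y the toolpath is (165.509,48.463) → (145.061,40.053) → (125.493,33.148) → (106.803,27.748) → (88.991,23.854) → (72.059,21.464) → (56.005,20.580) → (40.830,21.200) → (26.534,23.326).

Shape 5 is a rectangle drawn with `<rect>`. Its stroke #008000 means score at S560, F2076. After flipping Y the toolpath is (48.494,48.680) → (132.631,48.680) → (132.631,31.175) → (48.494,31.175) → (48.494,48.680), returning to the start.

(bCNC post)
(Date: synthetic)
G21
G90
G00 X26.210 Y43.965
M4 S560
G1 X56.572 Y43.965 F2076
G1 X56.572 Y35.379
G1 X26.210 Y35.379
G1 X26.210 Y43.965
M5
G00 X102.687 Y55.247
M4 S560
G1 X85.913 Y80.204 F2076
M5
G00 X142.352 Y58.103
M4 S560
G1 X139.632 Y61.661 F2076
G1 X134.967 Y63.032
G1 X129.447 Y63.109
G1 X124.163 Y62.787
G1 X120.203 Y62.960
G1 X118.656 Y64.521
G1 X120.613 Y68.366
G1 X127.162 Y75.388
M5
G00 X165.509 Y48.463
M4 S560
G1 X145.061 Y40.053 F2076
G1 X125.493 Y33.148
G1 X106.803 Y27.748
G1 X88.991 Y23.854
G1 X72.059 Y21.464
G1 X56.005 Y20.580
G1 X40.830 Y21.200
G1 X26.534 Y23.326
M5
G00 X48.494 Y48.680
M4 S560
G1 X132.631 Y48.680 F2076
G1 X132.631 Y31.175
G1 X48.494 Y31.175
G1 X48.494 Y48.680
M5
G00 X0.000 Y0.000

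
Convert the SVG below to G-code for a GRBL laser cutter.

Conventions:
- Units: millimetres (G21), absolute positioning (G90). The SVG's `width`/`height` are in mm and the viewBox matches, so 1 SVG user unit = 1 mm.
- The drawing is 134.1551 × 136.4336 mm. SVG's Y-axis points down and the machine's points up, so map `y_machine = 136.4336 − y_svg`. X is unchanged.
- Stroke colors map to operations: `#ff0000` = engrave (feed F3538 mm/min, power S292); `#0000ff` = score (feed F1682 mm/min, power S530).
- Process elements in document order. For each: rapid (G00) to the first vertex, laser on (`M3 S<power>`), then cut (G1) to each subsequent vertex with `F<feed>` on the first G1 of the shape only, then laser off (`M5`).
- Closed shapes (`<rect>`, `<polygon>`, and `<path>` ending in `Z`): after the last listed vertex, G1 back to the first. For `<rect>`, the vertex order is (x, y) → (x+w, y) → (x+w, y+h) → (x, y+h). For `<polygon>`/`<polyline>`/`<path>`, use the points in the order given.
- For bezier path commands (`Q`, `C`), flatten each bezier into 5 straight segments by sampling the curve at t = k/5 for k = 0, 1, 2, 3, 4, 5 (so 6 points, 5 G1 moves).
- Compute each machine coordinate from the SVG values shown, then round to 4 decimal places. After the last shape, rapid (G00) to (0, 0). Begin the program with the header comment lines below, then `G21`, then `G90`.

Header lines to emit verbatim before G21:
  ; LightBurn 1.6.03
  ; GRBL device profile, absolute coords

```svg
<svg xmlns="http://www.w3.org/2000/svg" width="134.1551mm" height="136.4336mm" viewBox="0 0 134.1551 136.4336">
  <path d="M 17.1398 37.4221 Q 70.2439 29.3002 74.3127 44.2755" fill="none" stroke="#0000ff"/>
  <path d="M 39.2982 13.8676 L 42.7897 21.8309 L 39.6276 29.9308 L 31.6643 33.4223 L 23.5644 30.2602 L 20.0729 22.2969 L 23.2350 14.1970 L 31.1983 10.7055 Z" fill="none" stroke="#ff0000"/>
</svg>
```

Since the viewBox matches the mm dimensions, user units are millimetres directly. The only transform is the Y-flip y_m = 136.4336 − y_svg.

Shape 1 is a quadratic bezier drawn with `<path>`. Its stroke #0000ff means score at S530, F1682. After flipping Y the toolpath is (17.1398,99.0115) → (36.4200,101.3364) → (51.7774,101.8135) → (63.2120,100.4428) → (70.7238,97.2243) → (74.3127,92.1581).

Shape 2 is a regular polygon drawn with `<path>`. Its stroke #ff0000 means engrave at S292, F3538. After flipping Y the toolpath is (39.2982,122.5660) → (42.7897,114.6027) → (39.6276,106.5028) → (31.6643,103.0113) → (23.5644,106.1734) → (20.0729,114.1367) → (23.2350,122.2366) → (31.1983,125.7281) → (39.2982,122.5660), returning to the start.

; LightBurn 1.6.03
; GRBL device profile, absolute coords
G21
G90
G00 X17.1398 Y99.0115
M3 S530
G1 X36.4200 Y101.3364 F1682
G1 X51.7774 Y101.8135
G1 X63.2120 Y100.4428
G1 X70.7238 Y97.2243
G1 X74.3127 Y92.1581
M5
G00 X39.2982 Y122.5660
M3 S292
G1 X42.7897 Y114.6027 F3538
G1 X39.6276 Y106.5028
G1 X31.6643 Y103.0113
G1 X23.5644 Y106.1734
G1 X20.0729 Y114.1367
G1 X23.2350 Y122.2366
G1 X31.1983 Y125.7281
G1 X39.2982 Y122.5660
M5
G00 X0.0000 Y0.0000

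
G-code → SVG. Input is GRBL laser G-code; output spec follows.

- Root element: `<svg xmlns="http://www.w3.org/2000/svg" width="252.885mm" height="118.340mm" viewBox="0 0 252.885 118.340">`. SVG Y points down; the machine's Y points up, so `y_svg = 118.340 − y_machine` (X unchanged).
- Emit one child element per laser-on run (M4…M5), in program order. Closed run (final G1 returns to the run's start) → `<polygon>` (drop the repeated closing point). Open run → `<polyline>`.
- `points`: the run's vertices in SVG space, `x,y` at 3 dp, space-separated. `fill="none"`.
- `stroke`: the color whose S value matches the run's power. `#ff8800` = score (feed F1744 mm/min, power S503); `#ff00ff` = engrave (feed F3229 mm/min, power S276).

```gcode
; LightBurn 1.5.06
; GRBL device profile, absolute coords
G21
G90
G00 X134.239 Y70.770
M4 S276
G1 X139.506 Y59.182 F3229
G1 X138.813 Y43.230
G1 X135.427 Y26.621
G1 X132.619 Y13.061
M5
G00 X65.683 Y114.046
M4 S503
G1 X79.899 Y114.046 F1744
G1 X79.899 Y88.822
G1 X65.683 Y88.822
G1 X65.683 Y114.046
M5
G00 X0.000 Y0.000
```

<svg xmlns="http://www.w3.org/2000/svg" width="252.885mm" height="118.340mm" viewBox="0 0 252.885 118.340">
  <polyline points="134.239,47.570 139.506,59.158 138.813,75.110 135.427,91.719 132.619,105.279" fill="none" stroke="#ff00ff"/>
  <polygon points="65.683,4.294 79.899,4.294 79.899,29.518 65.683,29.518" fill="none" stroke="#ff8800"/>
</svg>

Machine Y-up, SVG Y-down with viewBox height 118.340, so y_svg = 118.340 − y_machine; X carries over.

Run 1: S276 ⇒ engrave layer `#ff00ff`. The run is open, so emit a `<polyline>` with points (Y-flipped): 134.239,47.570 139.506,59.158 138.813,75.110 135.427,91.719 132.619,105.279.

Run 2: S503 ⇒ score layer `#ff8800`. The run returns to its start, so emit a `<polygon>` with points (Y-flipped): 65.683,4.294 79.899,4.294 79.899,29.518 65.683,29.518.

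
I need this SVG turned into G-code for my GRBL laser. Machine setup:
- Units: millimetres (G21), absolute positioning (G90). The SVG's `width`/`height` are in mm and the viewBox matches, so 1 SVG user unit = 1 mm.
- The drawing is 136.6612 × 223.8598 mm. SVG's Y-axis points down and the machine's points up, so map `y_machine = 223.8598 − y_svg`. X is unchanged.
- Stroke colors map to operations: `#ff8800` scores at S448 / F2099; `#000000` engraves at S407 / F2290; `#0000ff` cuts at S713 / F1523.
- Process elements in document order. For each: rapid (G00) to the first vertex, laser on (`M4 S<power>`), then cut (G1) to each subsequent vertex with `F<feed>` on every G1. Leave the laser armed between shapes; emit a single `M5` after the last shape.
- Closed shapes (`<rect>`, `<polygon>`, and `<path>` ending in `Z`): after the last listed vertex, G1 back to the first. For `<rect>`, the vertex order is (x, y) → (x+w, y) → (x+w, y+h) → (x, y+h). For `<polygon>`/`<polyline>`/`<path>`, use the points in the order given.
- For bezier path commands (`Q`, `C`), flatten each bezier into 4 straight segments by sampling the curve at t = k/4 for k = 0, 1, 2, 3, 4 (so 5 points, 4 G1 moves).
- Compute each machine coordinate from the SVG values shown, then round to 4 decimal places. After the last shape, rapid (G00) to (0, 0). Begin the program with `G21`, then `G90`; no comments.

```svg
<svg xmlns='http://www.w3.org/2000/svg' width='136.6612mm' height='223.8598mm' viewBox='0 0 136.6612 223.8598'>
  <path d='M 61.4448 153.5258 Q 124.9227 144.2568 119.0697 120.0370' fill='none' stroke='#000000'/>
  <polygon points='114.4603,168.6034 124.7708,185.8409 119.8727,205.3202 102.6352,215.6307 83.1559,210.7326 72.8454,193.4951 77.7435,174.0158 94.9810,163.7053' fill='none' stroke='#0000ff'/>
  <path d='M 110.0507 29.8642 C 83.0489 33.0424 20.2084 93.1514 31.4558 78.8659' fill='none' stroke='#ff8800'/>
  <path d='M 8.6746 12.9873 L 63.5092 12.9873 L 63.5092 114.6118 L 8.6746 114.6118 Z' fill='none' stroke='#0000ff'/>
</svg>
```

1 u = 1 mm; y_m = 223.8598 − y.

[1] `<path>` quadratic bezier, #000000→engrave S407 F2290: (61.4448,70.3340) → (88.8506,75.9029) → (107.5900,83.3407) → (117.6630,92.6473) → (119.0697,103.8228)

[2] `<polygon>` regular polygon, #0000ff→cut S713 F1523: (114.4603,55.2564) → (124.7708,38.0189) → (119.8727,18.5396) → (102.6352,8.2291) → (83.1559,13.1272) → (72.8454,30.3647) → (77.7435,49.8440) → (94.9810,60.1545) → (114.4603,55.2564) (closed)

[3] `<path>` cubic bezier, #ff8800→score S448 F2099: (110.0507,193.9956) → (84.7972,182.9894) → (56.4098,162.9459) → (35.1941,146.1768) → (31.4558,144.9939)

[4] `<path>` rectangle, #0000ff→cut S713 F1523: (8.6746,210.8725) → (63.5092,210.8725) → (63.5092,109.2480) → (8.6746,109.2480) → (8.6746,210.8725) (closed)

G21
G90
G00 X61.4448 Y70.3340
M4 S407
G1 X88.8506 Y75.9029 F2290
G1 X107.5900 Y83.3407 F2290
G1 X117.6630 Y92.6473 F2290
G1 X119.0697 Y103.8228 F2290
G00 X114.4603 Y55.2564
M4 S713
G1 X124.7708 Y38.0189 F1523
G1 X119.8727 Y18.5396 F1523
G1 X102.6352 Y8.2291 F1523
G1 X83.1559 Y13.1272 F1523
G1 X72.8454 Y30.3647 F1523
G1 X77.7435 Y49.8440 F1523
G1 X94.9810 Y60.1545 F1523
G1 X114.4603 Y55.2564 F1523
G00 X110.0507 Y193.9956
M4 S448
G1 X84.7972 Y182.9894 F2099
G1 X56.4098 Y162.9459 F2099
G1 X35.1941 Y146.1768 F2099
G1 X31.4558 Y144.9939 F2099
G00 X8.6746 Y210.8725
M4 S713
G1 X63.5092 Y210.8725 F1523
G1 X63.5092 Y109.2480 F1523
G1 X8.6746 Y109.2480 F1523
G1 X8.6746 Y210.8725 F1523
M5
G00 X0.0000 Y0.0000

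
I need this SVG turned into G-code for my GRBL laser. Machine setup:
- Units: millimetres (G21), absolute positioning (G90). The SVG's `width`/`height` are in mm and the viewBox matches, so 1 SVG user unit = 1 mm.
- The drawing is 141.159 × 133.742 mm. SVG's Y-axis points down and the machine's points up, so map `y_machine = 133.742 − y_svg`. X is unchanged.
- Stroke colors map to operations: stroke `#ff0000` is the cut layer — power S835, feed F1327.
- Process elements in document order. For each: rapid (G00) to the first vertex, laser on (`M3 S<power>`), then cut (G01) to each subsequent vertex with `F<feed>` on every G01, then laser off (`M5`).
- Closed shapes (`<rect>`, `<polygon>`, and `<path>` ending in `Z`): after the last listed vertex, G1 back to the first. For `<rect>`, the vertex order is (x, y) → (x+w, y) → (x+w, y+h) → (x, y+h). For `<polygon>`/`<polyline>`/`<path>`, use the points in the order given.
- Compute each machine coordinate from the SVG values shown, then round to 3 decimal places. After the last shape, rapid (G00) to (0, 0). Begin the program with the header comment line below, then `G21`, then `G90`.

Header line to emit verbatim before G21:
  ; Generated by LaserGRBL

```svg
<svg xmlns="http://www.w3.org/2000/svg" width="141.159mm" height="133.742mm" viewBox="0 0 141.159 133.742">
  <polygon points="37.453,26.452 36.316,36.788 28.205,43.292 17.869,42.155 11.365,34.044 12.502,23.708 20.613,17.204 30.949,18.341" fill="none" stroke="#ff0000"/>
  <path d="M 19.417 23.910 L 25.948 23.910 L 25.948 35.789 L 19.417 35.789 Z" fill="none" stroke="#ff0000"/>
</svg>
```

1 u = 1 mm; y_m = 133.742 − y.

[1] `<polygon>` regular polygon, #ff0000→cut S835 F1327: (37.453,107.290) → (36.316,96.954) → (28.205,90.450) → (17.869,91.587) → (11.365,99.698) → (12.502,110.034) → (20.613,116.538) → (30.949,115.401) → (37.453,107.290) (closed)

[2] `<path>` rectangle, #ff0000→cut S835 F1327: (19.417,109.832) → (25.948,109.832) → (25.948,97.953) → (19.417,97.953) → (19.417,109.832) (closed)

; Generated by LaserGRBL
G21
G90
G00 X37.453 Y107.290
M3 S835
G01 X36.316 Y96.954 F1327
G01 X28.205 Y90.450 F1327
G01 X17.869 Y91.587 F1327
G01 X11.365 Y99.698 F1327
G01 X12.502 Y110.034 F1327
G01 X20.613 Y116.538 F1327
G01 X30.949 Y115.401 F1327
G01 X37.453 Y107.290 F1327
M5
G00 X19.417 Y109.832
M3 S835
G01 X25.948 Y109.832 F1327
G01 X25.948 Y97.953 F1327
G01 X19.417 Y97.953 F1327
G01 X19.417 Y109.832 F1327
M5
G00 X0.000 Y0.000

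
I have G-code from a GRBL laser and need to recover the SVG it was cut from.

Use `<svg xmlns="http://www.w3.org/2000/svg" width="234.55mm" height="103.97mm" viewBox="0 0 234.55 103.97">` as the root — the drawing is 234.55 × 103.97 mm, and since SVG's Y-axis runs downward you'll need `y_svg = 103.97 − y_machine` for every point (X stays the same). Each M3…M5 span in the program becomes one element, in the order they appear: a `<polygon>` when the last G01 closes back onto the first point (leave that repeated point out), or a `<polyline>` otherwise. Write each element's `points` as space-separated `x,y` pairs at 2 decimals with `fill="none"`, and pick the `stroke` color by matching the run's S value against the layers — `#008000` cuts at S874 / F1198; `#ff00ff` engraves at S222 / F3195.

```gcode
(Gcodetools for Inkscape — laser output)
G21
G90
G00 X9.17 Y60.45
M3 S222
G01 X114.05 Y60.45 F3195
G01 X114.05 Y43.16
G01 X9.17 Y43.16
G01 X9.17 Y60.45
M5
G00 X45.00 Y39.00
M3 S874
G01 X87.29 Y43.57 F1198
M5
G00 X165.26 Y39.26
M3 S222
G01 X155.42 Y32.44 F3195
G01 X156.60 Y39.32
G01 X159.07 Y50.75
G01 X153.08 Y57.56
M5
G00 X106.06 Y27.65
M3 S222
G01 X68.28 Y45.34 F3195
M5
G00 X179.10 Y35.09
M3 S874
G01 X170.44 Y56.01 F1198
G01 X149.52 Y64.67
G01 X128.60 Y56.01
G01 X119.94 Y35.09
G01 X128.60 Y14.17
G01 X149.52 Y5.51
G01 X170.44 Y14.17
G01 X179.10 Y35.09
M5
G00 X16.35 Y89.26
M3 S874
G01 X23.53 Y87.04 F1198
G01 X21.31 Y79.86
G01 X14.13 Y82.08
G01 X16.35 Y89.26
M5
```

<svg xmlns="http://www.w3.org/2000/svg" width="234.55mm" height="103.97mm" viewBox="0 0 234.55 103.97">
  <polygon points="9.17,43.52 114.05,43.52 114.05,60.81 9.17,60.81" fill="none" stroke="#ff00ff"/>
  <polyline points="45.00,64.97 87.29,60.40" fill="none" stroke="#008000"/>
  <polyline points="165.26,64.71 155.42,71.53 156.60,64.65 159.07,53.22 153.08,46.41" fill="none" stroke="#ff00ff"/>
  <polyline points="106.06,76.32 68.28,58.63" fill="none" stroke="#ff00ff"/>
  <polygon points="179.10,68.88 170.44,47.96 149.52,39.30 128.60,47.96 119.94,68.88 128.60,89.80 149.52,98.46 170.44,89.80" fill="none" stroke="#008000"/>
  <polygon points="16.35,14.71 23.53,16.93 21.31,24.11 14.13,21.89" fill="none" stroke="#008000"/>
</svg>

y_svg = 103.97 − y_m.

[1] S222→`#ff00ff` (engrave); closed run; points: 9.17,43.52 114.05,43.52 114.05,60.81 9.17,60.81

[2] S874→`#008000` (cut); open run; points: 45.00,64.97 87.29,60.40

[3] S222→`#ff00ff` (engrave); open run; points: 165.26,64.71 155.42,71.53 156.60,64.65 159.07,53.22 153.08,46.41

[4] S222→`#ff00ff` (engrave); open run; points: 106.06,76.32 68.28,58.63

[5] S874→`#008000` (cut); closed run; points: 179.10,68.88 170.44,47.96 149.52,39.30 128.60,47.96 119.94,68.88 128.60,89.80 149.52,98.46 170.44,89.80

[6] S874→`#008000` (cut); closed run; points: 16.35,14.71 23.53,16.93 21.31,24.11 14.13,21.89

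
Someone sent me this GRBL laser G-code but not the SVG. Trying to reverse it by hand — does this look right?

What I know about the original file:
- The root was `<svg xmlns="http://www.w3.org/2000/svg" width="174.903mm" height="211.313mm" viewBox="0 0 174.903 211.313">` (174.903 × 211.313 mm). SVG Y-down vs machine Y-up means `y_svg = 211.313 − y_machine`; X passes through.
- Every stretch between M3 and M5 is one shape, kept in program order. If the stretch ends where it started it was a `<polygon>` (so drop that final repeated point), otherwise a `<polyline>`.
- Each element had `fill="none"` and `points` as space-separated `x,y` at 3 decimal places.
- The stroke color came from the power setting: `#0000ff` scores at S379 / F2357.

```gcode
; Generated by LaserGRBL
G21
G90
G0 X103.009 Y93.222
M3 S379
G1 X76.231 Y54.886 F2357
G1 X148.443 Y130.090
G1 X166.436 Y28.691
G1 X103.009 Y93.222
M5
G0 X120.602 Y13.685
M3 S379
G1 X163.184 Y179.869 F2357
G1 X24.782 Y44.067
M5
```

<svg xmlns="http://www.w3.org/2000/svg" width="174.903mm" height="211.313mm" viewBox="0 0 174.903 211.313">
  <polygon points="103.009,118.091 76.231,156.427 148.443,81.223 166.436,182.622" fill="none" stroke="#0000ff"/>
  <polyline points="120.602,197.628 163.184,31.444 24.782,167.246" fill="none" stroke="#0000ff"/>
</svg>

y_svg = 211.313 − y_m. Every run uses S379, so all elements get stroke `#0000ff` (score).

[1] closed run; points: 103.009,118.091 76.231,156.427 148.443,81.223 166.436,182.622

[2] open run; points: 120.602,197.628 163.184,31.444 24.782,167.246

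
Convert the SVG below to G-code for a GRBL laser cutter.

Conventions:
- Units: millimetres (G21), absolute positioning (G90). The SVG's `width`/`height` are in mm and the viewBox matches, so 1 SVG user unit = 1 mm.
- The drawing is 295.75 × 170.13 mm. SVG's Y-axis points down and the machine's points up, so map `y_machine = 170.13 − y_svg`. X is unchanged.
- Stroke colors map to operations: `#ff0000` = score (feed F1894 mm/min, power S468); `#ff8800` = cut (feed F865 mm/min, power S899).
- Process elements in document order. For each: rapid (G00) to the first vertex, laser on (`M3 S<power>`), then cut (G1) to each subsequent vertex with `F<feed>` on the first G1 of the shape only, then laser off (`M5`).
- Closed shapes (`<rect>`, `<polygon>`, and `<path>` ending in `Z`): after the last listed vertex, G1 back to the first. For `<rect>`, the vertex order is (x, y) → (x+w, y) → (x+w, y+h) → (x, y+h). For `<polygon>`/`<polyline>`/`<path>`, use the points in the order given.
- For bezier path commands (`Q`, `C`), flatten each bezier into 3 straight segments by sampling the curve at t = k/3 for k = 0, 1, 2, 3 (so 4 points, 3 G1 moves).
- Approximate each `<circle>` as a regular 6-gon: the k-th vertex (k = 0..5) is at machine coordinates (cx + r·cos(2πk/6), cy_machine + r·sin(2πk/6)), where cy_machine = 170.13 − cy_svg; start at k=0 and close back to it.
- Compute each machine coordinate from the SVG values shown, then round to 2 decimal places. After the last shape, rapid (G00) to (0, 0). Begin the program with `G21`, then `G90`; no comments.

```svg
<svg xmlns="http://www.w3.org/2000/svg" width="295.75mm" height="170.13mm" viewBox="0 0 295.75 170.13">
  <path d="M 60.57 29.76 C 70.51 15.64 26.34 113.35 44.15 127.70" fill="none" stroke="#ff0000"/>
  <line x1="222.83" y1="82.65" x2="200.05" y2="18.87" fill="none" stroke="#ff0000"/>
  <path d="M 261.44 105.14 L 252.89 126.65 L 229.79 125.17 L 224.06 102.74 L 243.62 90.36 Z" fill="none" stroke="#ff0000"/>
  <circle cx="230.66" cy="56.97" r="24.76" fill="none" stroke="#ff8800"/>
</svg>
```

G21
G90
G00 X60.57 Y140.37
M3 S468
G1 X56.77 Y124.44 F1894
G1 X42.70 Y77.34
G1 X44.15 Y42.43
M5
G00 X222.83 Y87.48
M3 S468
G1 X200.05 Y151.26 F1894
M5
G00 X261.44 Y64.99
M3 S468
G1 X252.89 Y43.48 F1894
G1 X229.79 Y44.96
G1 X224.06 Y67.39
G1 X243.62 Y79.77
G1 X261.44 Y64.99
M5
G00 X255.42 Y113.16
M3 S899
G1 X243.04 Y134.60 F865
G1 X218.28 Y134.60
G1 X205.90 Y113.16
G1 X218.28 Y91.72
G1 X243.04 Y91.72
G1 X255.42 Y113.16
M5
G00 X0.00 Y0.00

1 u = 1 mm; y_m = 170.13 − y.

[1] `<path>` cubic bezier, #ff0000→score S468 F1894: (60.57,140.37) → (56.77,124.44) → (42.70,77.34) → (44.15,42.43)

[2] `<line>` line segment, #ff0000→score S468 F1894: (222.83,87.48) → (200.05,151.26)

[3] `<path>` regular polygon, #ff0000→score S468 F1894: (261.44,64.99) → (252.89,43.48) → (229.79,44.96) → (224.06,67.39) → (243.62,79.77) → (261.44,64.99) (closed)

[4] `<circle>` circle, #ff8800→cut S899 F865: (255.42,113.16) → (243.04,134.60) → (218.28,134.60) → (205.90,113.16) → (218.28,91.72) → (243.04,91.72) → (255.42,113.16) (closed)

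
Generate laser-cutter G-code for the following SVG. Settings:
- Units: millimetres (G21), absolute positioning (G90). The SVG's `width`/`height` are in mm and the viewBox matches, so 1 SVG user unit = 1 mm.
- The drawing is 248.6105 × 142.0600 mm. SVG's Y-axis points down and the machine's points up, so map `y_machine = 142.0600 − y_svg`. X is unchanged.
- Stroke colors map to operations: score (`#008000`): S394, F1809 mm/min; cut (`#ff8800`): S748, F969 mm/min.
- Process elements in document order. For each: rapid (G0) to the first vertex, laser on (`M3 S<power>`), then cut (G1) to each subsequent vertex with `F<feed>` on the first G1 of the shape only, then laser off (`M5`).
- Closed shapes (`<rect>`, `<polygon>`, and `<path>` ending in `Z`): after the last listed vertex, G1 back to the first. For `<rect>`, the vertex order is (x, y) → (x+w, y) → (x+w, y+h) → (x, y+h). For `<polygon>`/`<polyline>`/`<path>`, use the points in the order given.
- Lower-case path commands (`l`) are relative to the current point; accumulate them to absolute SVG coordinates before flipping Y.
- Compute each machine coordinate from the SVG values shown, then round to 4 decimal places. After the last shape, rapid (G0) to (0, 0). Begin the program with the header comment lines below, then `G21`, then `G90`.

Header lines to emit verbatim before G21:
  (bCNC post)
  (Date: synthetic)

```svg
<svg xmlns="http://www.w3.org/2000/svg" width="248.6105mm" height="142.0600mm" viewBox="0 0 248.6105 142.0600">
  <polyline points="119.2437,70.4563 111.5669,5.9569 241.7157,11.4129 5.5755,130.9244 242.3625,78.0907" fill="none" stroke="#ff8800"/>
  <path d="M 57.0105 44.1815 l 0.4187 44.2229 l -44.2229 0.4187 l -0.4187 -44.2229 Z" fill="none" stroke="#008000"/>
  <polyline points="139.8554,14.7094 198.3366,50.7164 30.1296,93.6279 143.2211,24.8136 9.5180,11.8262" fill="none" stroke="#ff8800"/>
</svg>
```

(bCNC post)
(Date: synthetic)
G21
G90
G0 X119.2437 Y71.6037
M3 S748
G1 X111.5669 Y136.1031 F969
G1 X241.7157 Y130.6471
G1 X5.5755 Y11.1356
G1 X242.3625 Y63.9693
M5
G0 X57.0105 Y97.8785
M3 S394
G1 X57.4292 Y53.6556 F1809
G1 X13.2063 Y53.2369
G1 X12.7876 Y97.4598
G1 X57.0105 Y97.8785
M5
G0 X139.8554 Y127.3506
M3 S748
G1 X198.3366 Y91.3436 F969
G1 X30.1296 Y48.4321
G1 X143.2211 Y117.2464
G1 X9.5180 Y130.2338
M5
G0 X0.0000 Y0.0000

1 u = 1 mm; y_m = 142.0600 − y.

[1] `<polyline>` open polyline, #ff8800→cut S748 F969: (119.2437,71.6037) → (111.5669,136.1031) → (241.7157,130.6471) → (5.5755,11.1356) → (242.3625,63.9693)

[2] `<path>` regular polygon, #008000→score S394 F1809: (57.0105,97.8785) → (57.4292,53.6556) → (13.2063,53.2369) → (12.7876,97.4598) → (57.0105,97.8785) (closed)

[3] `<polyline>` open polyline, #ff8800→cut S748 F969: (139.8554,127.3506) → (198.3366,91.3436) → (30.1296,48.4321) → (143.2211,117.2464) → (9.5180,130.2338)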